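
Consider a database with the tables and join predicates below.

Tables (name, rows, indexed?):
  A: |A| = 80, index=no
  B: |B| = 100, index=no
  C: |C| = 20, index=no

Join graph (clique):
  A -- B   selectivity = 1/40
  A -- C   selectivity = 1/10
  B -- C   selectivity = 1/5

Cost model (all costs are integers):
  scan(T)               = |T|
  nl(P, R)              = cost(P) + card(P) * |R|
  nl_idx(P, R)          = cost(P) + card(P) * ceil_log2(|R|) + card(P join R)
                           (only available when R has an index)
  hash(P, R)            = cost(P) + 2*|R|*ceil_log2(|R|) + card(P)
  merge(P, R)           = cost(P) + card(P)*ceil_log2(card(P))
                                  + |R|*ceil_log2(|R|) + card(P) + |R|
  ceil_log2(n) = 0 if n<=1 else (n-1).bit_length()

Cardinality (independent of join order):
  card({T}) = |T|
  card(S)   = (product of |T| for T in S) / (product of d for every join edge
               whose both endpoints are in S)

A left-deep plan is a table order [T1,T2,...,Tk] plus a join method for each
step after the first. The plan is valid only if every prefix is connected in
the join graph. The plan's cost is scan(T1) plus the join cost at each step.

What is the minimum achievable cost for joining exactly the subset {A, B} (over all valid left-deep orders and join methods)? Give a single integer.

Selinger DP over subsets of {A,B}:
  {A}: scan cost=80, card=80
  {B}: scan cost=100, card=100
  {AB}: card=200; try (A,hash)→1320, (B,merge)→1520, (A,merge)→1540, (B,hash)→1560, (B,nl)→8080, (A,nl)→8100; best=1320 via (A,hash)

1320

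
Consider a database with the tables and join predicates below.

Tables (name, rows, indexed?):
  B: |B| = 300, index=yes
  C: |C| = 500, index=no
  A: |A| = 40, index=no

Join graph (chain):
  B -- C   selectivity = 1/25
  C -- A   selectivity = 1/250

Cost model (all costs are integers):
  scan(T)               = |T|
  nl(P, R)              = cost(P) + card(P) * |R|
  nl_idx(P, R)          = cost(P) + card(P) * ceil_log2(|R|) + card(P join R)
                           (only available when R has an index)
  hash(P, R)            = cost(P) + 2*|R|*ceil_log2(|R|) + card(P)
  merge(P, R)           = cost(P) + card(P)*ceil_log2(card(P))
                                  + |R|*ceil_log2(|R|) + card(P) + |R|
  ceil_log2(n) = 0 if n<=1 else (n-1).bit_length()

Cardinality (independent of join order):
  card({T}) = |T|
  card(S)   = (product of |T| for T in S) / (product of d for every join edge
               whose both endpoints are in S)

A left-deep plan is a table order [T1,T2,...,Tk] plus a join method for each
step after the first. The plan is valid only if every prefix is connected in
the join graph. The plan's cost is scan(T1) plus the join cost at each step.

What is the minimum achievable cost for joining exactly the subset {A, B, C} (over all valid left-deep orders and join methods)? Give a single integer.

Selinger DP over subsets of {A,B,C}:
  {B}: scan cost=300, card=300
  {C}: scan cost=500, card=500
  {A}: scan cost=40, card=40
  {BC}: card=6000; try (B,hash)→6400, (C,merge)→8300, (B,merge)→8500, (C,hash)→9600, (B,nl_idx)→11000, (C,nl)→150300 …(+1); best=6400 via (B,hash)
  {AC}: card=80; try (A,hash)→1480, (C,merge)→5320, (A,merge)→5780, (C,hash)→9080, (C,nl)→20040, (A,nl)→20500; best=1480 via (A,hash)
  {ABC}: card=960; try (B,nl_idx)→3160, (B,merge)→5120, (B,hash)→6960, (A,hash)→12880, (B,nl)→25480, (A,merge)→90680 …(+1); best=3160 via (B,nl_idx)

3160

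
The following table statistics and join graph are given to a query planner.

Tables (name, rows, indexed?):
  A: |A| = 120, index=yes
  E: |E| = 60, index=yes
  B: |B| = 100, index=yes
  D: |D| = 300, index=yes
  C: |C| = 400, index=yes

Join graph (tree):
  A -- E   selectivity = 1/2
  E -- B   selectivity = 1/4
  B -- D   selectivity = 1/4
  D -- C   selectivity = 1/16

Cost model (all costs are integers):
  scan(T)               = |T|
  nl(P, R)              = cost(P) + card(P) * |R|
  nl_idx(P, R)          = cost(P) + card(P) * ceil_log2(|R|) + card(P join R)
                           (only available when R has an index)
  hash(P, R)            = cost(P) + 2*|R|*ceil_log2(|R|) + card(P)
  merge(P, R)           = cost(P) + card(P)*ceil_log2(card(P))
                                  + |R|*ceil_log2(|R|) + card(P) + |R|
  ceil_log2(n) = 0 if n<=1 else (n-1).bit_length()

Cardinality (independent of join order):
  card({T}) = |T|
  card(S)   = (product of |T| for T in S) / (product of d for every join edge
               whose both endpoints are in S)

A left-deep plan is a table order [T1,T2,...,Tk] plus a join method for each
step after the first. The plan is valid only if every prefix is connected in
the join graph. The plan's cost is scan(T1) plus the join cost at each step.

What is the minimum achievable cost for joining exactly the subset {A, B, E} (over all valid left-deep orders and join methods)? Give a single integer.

4100

Selinger DP over subsets of {A,B,E}:
  {A}: scan cost=120, card=120
  {E}: scan cost=60, card=60
  {B}: scan cost=100, card=100
  {AE}: card=3600; try (E,hash)→960, (A,merge)→1440, (E,merge)→1500, (A,hash)→1800, (A,nl_idx)→4080, (E,nl_idx)→4440 …(+2); best=960 via (E,hash)
  {BE}: card=1500; try (E,hash)→920, (B,merge)→1280, (E,merge)→1320, (B,hash)→1520, (B,nl_idx)→1980, (E,nl_idx)→2200 …(+2); best=920 via (E,hash)
  {ABE}: card=90000; try (A,hash)→4100, (B,hash)→5960, (A,merge)→19880, (B,merge)→48560, (A,nl_idx)→101420, (B,nl_idx)→116160 …(+2); best=4100 via (A,hash)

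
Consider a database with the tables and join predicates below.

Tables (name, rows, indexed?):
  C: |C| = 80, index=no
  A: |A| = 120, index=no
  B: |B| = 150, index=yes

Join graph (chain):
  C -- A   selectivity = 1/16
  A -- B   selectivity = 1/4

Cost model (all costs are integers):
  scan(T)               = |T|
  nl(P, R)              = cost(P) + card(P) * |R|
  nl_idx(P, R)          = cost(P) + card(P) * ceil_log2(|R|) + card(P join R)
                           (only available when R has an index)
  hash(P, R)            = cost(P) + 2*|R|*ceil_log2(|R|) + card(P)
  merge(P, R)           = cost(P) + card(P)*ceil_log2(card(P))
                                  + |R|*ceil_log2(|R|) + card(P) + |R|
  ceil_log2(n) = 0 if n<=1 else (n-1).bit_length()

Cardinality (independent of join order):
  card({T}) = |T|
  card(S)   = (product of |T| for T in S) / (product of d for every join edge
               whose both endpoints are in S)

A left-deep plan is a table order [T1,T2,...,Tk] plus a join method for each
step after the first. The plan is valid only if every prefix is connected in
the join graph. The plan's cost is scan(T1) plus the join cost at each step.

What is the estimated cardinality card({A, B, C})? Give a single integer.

22500

Tables in S: A(120), B(150), C(80)
Edges inside S: C-A(d=16), A-B(d=4)
numerator = 120 * 150 * 80 = 1440000
denominator = 16 * 4 = 64
card(S) = 1440000 / 64 = 22500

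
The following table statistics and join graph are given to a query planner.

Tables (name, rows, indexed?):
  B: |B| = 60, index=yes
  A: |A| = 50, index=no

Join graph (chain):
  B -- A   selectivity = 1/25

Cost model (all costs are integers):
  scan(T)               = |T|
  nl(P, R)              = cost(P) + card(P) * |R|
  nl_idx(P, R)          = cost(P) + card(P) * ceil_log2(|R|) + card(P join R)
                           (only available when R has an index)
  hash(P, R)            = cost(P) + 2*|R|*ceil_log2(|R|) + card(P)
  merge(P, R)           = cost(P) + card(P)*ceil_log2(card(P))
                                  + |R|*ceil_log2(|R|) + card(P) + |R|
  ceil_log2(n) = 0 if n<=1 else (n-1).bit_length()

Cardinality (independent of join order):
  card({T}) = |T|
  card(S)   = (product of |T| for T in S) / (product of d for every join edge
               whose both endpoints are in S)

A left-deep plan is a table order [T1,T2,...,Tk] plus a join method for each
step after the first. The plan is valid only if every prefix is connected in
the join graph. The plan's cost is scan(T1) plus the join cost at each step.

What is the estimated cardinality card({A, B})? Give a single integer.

120

Tables in S: A(50), B(60)
Edges inside S: B-A(d=25)
numerator = 50 * 60 = 3000
denominator = 25 = 25
card(S) = 3000 / 25 = 120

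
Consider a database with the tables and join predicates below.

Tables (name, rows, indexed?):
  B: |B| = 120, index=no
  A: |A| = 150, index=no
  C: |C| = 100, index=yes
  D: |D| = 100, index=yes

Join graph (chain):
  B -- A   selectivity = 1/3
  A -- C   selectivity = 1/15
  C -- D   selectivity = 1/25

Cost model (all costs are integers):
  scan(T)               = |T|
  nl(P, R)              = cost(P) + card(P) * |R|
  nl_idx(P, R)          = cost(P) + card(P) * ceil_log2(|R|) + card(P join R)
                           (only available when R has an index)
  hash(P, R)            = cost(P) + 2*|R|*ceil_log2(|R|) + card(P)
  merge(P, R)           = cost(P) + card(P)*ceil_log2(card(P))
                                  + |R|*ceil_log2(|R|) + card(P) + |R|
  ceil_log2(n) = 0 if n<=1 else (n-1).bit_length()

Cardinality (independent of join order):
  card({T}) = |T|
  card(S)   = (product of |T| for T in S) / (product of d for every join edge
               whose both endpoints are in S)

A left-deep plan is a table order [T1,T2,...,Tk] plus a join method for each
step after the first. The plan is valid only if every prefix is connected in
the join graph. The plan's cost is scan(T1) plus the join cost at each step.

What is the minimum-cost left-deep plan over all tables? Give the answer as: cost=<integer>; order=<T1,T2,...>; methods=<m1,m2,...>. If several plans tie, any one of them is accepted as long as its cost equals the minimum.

cost=9680; order=C,D,A,B; methods=nl_idx,hash,hash

Selinger DP (subsets sized 1..n):
  {B}: scan cost=120, card=120
  {A}: scan cost=150, card=150
  {C}: scan cost=100, card=100
  {D}: scan cost=100, card=100
  {AB}: card=6000; try (B,hash)→1980, (A,merge)→2430, (B,merge)→2460, (A,hash)→2640, (A,nl)→18120, (B,nl)→18150; best=1980 via (B,hash)
  {AC}: card=1000; try (C,hash)→1700, (C,nl_idx)→2200, (A,merge)→2250, (C,merge)→2300, (A,hash)→2600, (A,nl)→15100 …(+1); best=1700 via (C,hash)
  {CD}: card=400; try (D,nl_idx)→1200, (C,nl_idx)→1200, (D,hash)→1600, (C,hash)→1600, (D,merge)→1700, (C,merge)→1700 …(+2); best=1200 via (D,nl_idx)
  {ABC}: card=40000; try (B,hash)→4380, (C,hash)→9380, (B,merge)→13660, (C,nl_idx)→83980, (C,merge)→86780, (B,nl)→121700 …(+1); best=4380 via (B,hash)
  {ACD}: card=4000; try (A,hash)→4000, (D,hash)→4100, (A,merge)→6550, (D,nl_idx)→12700, (D,merge)→13500, (A,nl)→61200 …(+1); best=4000 via (A,hash)
  {ABCD}: card=160000; try (B,hash)→9680, (D,hash)→45780, (B,merge)→56960, (D,nl_idx)→444380, (B,nl)→484000, (D,merge)→685180 …(+1); best=9680 via (B,hash)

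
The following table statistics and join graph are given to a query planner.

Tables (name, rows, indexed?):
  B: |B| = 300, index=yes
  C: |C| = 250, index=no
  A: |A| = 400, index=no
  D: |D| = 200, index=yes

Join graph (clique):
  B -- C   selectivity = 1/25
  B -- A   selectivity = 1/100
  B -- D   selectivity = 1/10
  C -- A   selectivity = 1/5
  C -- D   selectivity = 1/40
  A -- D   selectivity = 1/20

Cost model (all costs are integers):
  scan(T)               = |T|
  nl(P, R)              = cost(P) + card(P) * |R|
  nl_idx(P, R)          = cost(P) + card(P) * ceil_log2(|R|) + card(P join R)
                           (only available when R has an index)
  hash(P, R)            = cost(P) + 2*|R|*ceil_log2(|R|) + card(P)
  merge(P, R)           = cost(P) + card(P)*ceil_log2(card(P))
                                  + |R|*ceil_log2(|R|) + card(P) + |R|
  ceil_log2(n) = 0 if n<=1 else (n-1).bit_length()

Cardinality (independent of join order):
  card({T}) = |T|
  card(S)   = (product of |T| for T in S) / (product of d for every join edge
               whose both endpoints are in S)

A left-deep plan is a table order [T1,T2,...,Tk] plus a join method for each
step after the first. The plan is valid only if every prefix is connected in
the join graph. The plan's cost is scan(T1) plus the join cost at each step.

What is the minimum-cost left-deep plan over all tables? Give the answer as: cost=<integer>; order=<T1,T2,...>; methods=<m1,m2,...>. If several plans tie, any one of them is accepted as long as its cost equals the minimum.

Selinger DP (subsets sized 1..n):
  {B}: scan cost=300, card=300
  {C}: scan cost=250, card=250
  {A}: scan cost=400, card=400
  {D}: scan cost=200, card=200
  {BC}: card=3000; try (C,hash)→4600, (B,merge)→5500, (B,nl_idx)→5500, (C,merge)→5550, (B,hash)→5900, (B,nl)→75250 …(+1); best=4600 via (C,hash)
  {AB}: card=1200; try (B,nl_idx)→5200, (B,hash)→6200, (A,merge)→7300, (B,merge)→7400, (A,hash)→7800, (A,nl)→120300 …(+1); best=5200 via (B,nl_idx)
  {BD}: card=6000; try (D,hash)→3800, (B,merge)→5000, (D,merge)→5100, (B,hash)→5800, (B,nl_idx)→8000, (D,nl_idx)→8700 …(+2); best=3800 via (D,hash)
  {AC}: card=20000; try (C,hash)→4800, (A,merge)→6500, (C,merge)→6650, (A,hash)→7700, (A,nl)→100250, (C,nl)→100400; best=4800 via (C,hash)
  {CD}: card=1250; try (D,nl_idx)→3500, (D,hash)→3700, (C,merge)→4250, (D,merge)→4300, (C,hash)→4400, (C,nl)→50200 …(+1); best=3500 via (D,nl_idx)
  {AD}: card=4000; try (D,hash)→4000, (A,merge)→6000, (D,merge)→6200, (D,nl_idx)→7600, (A,hash)→7600, (A,nl)→80200 …(+1); best=4000 via (D,hash)
  {ABC}: card=2400; try (C,hash)→10400, (A,hash)→14800, (C,merge)→21850, (B,hash)→30200, (A,merge)→47600, (B,nl_idx)→187200 …(+4); best=10400 via (C,hash)
  {BCD}: card=1500; try (B,hash)→10150, (D,hash)→10800, (C,hash)→13800, (B,nl_idx)→16250, (B,merge)→21500, (D,nl_idx)→30100 …(+5); best=10150 via (B,hash)
  {ABD}: card=1200; try (D,hash)→9600, (B,hash)→13400, (D,nl_idx)→16000, (A,hash)→17000, (D,merge)→21400, (B,nl_idx)→41200 …(+5); best=9600 via (D,hash)
  {ACD}: card=5000; try (A,hash)→11950, (C,hash)→12000, (A,merge)→22500, (D,hash)→28000, (C,merge)→58250, (D,nl_idx)→169800 …(+4); best=11950 via (A,hash)
  {ABCD}: card=60; try (C,hash)→14800, (D,hash)→16000, (A,hash)→18850, (B,hash)→22350, (C,merge)→26250, (D,nl_idx)→29660 …(+8); best=14800 via (C,hash)

cost=14800; order=A,B,D,C; methods=nl_idx,hash,hash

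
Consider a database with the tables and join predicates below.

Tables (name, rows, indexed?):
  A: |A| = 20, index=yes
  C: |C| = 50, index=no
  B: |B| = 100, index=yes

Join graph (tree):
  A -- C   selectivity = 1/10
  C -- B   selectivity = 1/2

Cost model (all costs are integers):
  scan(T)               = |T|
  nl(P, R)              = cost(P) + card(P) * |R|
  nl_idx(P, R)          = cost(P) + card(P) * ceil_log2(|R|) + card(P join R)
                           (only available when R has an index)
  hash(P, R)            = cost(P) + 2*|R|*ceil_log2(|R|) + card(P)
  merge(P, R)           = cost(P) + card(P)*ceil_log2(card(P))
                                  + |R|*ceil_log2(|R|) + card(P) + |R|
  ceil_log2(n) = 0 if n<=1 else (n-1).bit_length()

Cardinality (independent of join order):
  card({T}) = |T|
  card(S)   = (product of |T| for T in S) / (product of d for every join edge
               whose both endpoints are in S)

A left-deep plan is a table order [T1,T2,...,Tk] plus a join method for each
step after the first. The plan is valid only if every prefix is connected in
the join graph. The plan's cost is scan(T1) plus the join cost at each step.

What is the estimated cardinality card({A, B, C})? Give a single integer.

5000

Tables in S: A(20), B(100), C(50)
Edges inside S: A-C(d=10), C-B(d=2)
numerator = 20 * 100 * 50 = 100000
denominator = 10 * 2 = 20
card(S) = 100000 / 20 = 5000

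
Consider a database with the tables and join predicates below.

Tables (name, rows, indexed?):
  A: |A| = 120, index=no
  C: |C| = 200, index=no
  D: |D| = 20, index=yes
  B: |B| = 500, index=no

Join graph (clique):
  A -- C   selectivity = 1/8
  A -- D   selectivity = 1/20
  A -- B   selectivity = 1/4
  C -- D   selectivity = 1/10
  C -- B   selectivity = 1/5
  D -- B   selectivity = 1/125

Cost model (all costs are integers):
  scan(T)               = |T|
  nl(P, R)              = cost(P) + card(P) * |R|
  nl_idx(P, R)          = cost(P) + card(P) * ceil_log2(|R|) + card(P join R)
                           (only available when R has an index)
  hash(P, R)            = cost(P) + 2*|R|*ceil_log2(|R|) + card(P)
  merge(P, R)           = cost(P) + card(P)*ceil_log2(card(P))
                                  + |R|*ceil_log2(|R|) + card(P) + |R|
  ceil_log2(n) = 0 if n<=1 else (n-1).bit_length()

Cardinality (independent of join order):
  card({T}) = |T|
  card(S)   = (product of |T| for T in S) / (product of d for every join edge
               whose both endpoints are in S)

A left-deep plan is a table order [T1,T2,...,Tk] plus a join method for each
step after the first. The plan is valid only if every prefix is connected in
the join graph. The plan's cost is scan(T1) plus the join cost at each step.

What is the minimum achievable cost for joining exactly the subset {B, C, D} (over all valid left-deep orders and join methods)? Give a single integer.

Selinger DP over subsets of {B,C,D}:
  {C}: scan cost=200, card=200
  {D}: scan cost=20, card=20
  {B}: scan cost=500, card=500
  {CD}: card=400; try (D,hash)→600, (D,nl_idx)→1600, (C,merge)→1940, (D,merge)→2120, (C,hash)→3240, (C,nl)→4020 …(+1); best=600 via (D,hash)
  {BC}: card=20000; try (C,hash)→4200, (B,merge)→7000, (C,merge)→7300, (B,hash)→9400, (B,nl)→100200, (C,nl)→100500; best=4200 via (C,hash)
  {BD}: card=80; try (D,hash)→1200, (D,nl_idx)→3080, (B,merge)→5140, (D,merge)→5620, (B,hash)→9040, (B,nl)→10020 …(+1); best=1200 via (D,hash)
  {BCD}: card=320; try (C,merge)→3640, (C,hash)→4480, (B,merge)→9600, (B,hash)→10000, (C,nl)→17200, (D,hash)→24400 …(+4); best=3640 via (C,merge)

3640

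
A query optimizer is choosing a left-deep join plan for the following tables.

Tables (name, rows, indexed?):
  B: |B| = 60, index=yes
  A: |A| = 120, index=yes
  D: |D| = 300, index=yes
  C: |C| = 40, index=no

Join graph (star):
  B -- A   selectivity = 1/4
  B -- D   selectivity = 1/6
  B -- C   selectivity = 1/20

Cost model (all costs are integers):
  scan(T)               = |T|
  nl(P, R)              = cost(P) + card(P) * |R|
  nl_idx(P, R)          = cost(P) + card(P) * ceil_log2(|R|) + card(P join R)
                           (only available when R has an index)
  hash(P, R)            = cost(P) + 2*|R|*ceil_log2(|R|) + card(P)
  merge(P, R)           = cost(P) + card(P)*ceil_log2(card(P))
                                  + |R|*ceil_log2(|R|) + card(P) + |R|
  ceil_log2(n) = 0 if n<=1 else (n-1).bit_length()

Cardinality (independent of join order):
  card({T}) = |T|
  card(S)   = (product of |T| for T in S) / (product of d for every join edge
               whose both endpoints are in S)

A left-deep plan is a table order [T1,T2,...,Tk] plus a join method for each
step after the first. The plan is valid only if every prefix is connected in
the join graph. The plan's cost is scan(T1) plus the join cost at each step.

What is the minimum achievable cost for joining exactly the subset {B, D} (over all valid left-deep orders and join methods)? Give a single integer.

1320

Selinger DP over subsets of {B,D}:
  {B}: scan cost=60, card=60
  {D}: scan cost=300, card=300
  {BD}: card=3000; try (B,hash)→1320, (D,merge)→3480, (D,nl_idx)→3600, (B,merge)→3720, (B,nl_idx)→5100, (D,hash)→5520 …(+2); best=1320 via (B,hash)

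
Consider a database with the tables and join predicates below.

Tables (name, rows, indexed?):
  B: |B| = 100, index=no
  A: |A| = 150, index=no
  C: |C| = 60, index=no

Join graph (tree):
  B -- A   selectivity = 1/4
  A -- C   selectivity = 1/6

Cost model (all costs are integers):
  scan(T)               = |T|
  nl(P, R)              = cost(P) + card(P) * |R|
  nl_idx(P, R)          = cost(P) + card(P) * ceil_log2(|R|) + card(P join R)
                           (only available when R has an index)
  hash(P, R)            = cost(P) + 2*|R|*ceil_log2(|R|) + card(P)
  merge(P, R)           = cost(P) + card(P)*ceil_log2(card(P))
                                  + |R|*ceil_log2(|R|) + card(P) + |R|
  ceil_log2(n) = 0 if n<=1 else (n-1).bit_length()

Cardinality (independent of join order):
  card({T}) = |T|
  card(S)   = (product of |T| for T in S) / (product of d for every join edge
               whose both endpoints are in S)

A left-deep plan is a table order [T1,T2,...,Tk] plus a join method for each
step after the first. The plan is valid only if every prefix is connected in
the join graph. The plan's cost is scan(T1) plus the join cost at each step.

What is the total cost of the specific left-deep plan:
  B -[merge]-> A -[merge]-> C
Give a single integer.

51420

step 1: scan B: cost=100, card=100
step 2: join A via merge
    card(P join A) = 100*150/(4) = 3750
    cost = 100 + 100*7 + 150*8 + 100 + 150 = 2250
step 3: join C via merge
    card(P join C) = 3750*60/(6) = 37500
    cost = 2250 + 3750*12 + 60*6 + 3750 + 60 = 51420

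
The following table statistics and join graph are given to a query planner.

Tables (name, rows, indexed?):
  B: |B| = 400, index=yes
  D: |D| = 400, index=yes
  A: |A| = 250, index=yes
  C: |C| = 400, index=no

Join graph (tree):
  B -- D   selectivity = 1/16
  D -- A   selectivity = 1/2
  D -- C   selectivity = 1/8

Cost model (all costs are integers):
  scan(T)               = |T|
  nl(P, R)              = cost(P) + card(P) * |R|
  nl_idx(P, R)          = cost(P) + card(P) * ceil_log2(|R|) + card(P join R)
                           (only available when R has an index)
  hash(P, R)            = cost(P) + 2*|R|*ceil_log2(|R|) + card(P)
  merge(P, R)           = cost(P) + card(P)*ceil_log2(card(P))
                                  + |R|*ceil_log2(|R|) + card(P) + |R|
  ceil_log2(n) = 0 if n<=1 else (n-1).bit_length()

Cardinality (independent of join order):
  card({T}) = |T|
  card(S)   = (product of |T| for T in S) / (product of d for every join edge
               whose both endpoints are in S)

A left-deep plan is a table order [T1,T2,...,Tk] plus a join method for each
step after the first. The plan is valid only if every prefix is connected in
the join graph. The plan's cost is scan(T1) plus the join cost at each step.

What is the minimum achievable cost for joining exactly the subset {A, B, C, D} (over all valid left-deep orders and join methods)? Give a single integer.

Selinger DP over subsets of {A,B,C,D}:
  {B}: scan cost=400, card=400
  {D}: scan cost=400, card=400
  {A}: scan cost=250, card=250
  {C}: scan cost=400, card=400
  {BD}: card=10000; try (D,hash)→8000, (B,hash)→8000, (D,merge)→8400, (B,merge)→8400, (D,nl_idx)→14000, (B,nl_idx)→14000 …(+2); best=8000 via (D,hash)
  {AD}: card=50000; try (A,hash)→4800, (D,merge)→6500, (A,merge)→6650, (D,hash)→7700, (D,nl_idx)→52500, (A,nl_idx)→53600 …(+2); best=4800 via (A,hash)
  {CD}: card=20000; try (D,hash)→8000, (C,hash)→8000, (D,merge)→8400, (C,merge)→8400, (D,nl_idx)→24000, (D,nl)→160400 …(+1); best=8000 via (D,hash)
  {ABD}: card=1250000; try (A,hash)→22000, (B,hash)→62000, (A,merge)→160250, (B,merge)→858800, (A,nl_idx)→1338000, (B,nl_idx)→1704800 …(+2); best=22000 via (A,hash)
  {BCD}: card=500000; try (C,hash)→25200, (B,hash)→35200, (C,merge)→162000, (B,merge)→332000, (B,nl_idx)→688000, (C,nl)→4008000 …(+1); best=25200 via (C,hash)
  {ACD}: card=2500000; try (A,hash)→32000, (C,hash)→62000, (A,merge)→330250, (C,merge)→858800, (A,nl_idx)→2668000, (A,nl)→5008000 …(+1); best=32000 via (A,hash)
  {ABCD}: card=62500000; try (A,hash)→529200, (C,hash)→1279200, (B,hash)→2539200, (A,merge)→10027450, (C,merge)→27526000, (B,merge)→57536000 …(+5); best=529200 via (A,hash)

529200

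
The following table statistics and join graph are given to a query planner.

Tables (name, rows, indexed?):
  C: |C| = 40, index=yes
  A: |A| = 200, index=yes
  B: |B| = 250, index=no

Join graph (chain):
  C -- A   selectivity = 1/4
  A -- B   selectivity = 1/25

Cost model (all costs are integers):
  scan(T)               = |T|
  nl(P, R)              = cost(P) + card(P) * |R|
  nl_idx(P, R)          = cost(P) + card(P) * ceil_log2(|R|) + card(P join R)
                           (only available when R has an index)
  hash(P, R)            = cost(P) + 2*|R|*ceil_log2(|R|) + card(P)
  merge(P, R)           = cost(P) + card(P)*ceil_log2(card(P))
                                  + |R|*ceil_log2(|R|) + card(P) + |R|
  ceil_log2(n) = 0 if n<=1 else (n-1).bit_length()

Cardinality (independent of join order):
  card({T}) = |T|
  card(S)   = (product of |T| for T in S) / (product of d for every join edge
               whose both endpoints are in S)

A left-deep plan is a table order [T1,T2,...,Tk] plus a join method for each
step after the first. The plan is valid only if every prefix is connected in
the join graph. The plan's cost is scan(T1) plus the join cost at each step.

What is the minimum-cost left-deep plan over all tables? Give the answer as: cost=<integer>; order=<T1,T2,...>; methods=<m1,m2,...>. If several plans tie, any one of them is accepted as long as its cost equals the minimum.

Selinger DP (subsets sized 1..n):
  {C}: scan cost=40, card=40
  {A}: scan cost=200, card=200
  {B}: scan cost=250, card=250
  {AC}: card=2000; try (C,hash)→880, (A,merge)→2120, (C,merge)→2280, (A,nl_idx)→2360, (A,hash)→3280, (C,nl_idx)→3400 …(+2); best=880 via (C,hash)
  {AB}: card=2000; try (A,hash)→3700, (B,merge)→4250, (A,nl_idx)→4250, (A,merge)→4300, (B,hash)→4400, (B,nl)→50200 …(+1); best=3700 via (A,hash)
  {ABC}: card=20000; try (C,hash)→6180, (B,hash)→6880, (B,merge)→27130, (C,merge)→27980, (C,nl_idx)→35700, (C,nl)→83700 …(+1); best=6180 via (C,hash)

cost=6180; order=B,A,C; methods=hash,hash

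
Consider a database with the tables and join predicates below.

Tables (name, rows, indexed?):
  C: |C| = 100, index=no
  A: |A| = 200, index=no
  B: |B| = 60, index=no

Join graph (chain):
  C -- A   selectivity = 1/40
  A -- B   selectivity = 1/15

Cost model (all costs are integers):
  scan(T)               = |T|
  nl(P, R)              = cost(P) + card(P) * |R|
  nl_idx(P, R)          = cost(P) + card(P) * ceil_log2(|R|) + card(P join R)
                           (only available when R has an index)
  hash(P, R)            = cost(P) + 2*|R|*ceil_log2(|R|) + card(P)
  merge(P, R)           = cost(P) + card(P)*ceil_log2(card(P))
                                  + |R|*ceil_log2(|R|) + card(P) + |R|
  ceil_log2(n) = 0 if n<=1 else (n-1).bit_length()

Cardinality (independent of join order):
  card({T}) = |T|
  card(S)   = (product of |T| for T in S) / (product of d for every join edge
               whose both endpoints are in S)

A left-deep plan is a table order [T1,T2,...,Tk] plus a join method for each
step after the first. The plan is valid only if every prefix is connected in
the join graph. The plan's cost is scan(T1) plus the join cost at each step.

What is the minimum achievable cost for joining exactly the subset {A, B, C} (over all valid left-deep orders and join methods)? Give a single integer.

3020

Selinger DP over subsets of {A,B,C}:
  {C}: scan cost=100, card=100
  {A}: scan cost=200, card=200
  {B}: scan cost=60, card=60
  {AC}: card=500; try (C,hash)→1800, (A,merge)→2700, (C,merge)→2800, (A,hash)→3400, (A,nl)→20100, (C,nl)→20200; best=1800 via (C,hash)
  {AB}: card=800; try (B,hash)→1120, (A,merge)→2280, (B,merge)→2420, (A,hash)→3320, (A,nl)→12060, (B,nl)→12200; best=1120 via (B,hash)
  {ABC}: card=2000; try (B,hash)→3020, (C,hash)→3320, (B,merge)→7220, (C,merge)→10720, (B,nl)→31800, (C,nl)→81120; best=3020 via (B,hash)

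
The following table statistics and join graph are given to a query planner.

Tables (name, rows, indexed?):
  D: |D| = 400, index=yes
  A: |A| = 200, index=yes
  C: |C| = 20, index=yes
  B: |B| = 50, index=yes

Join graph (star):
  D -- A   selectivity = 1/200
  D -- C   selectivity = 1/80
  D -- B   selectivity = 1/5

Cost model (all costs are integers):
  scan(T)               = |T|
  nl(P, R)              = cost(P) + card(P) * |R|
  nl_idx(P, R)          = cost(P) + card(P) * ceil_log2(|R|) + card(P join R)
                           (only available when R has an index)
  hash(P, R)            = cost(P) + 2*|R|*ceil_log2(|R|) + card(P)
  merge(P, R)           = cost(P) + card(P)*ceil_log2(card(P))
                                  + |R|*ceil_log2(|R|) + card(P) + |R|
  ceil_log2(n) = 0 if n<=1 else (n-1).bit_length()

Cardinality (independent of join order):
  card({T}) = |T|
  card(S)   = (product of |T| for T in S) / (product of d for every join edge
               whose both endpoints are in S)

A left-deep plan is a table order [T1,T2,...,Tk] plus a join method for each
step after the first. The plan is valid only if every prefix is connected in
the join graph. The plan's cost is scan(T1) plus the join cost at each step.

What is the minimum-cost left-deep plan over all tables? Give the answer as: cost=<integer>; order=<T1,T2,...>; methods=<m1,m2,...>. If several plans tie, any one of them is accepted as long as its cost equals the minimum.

Selinger DP (subsets sized 1..n):
  {D}: scan cost=400, card=400
  {A}: scan cost=200, card=200
  {C}: scan cost=20, card=20
  {B}: scan cost=50, card=50
  {AD}: card=400; try (D,nl_idx)→2400, (A,hash)→4000, (A,nl_idx)→4000, (D,merge)→6000, (A,merge)→6200, (D,hash)→7600 …(+2); best=2400 via (D,nl_idx)
  {CD}: card=100; try (D,nl_idx)→300, (C,hash)→1000, (C,nl_idx)→2500, (D,merge)→4140, (C,merge)→4520, (D,hash)→7240 …(+2); best=300 via (D,nl_idx)
  {BD}: card=4000; try (B,hash)→1400, (D,merge)→4400, (D,nl_idx)→4500, (B,merge)→4750, (B,nl_idx)→6800, (D,hash)→7300 …(+2); best=1400 via (B,hash)
  {ACD}: card=100; try (A,nl_idx)→1200, (A,merge)→2900, (C,hash)→3000, (A,hash)→3600, (C,nl_idx)→4500, (C,merge)→6520 …(+2); best=1200 via (A,nl_idx)
  {ABD}: card=4000; try (B,hash)→3400, (B,merge)→6750, (A,hash)→8600, (B,nl_idx)→8800, (B,nl)→22400, (A,nl_idx)→37400 …(+2); best=3400 via (B,hash)
  {BCD}: card=1000; try (B,hash)→1000, (B,merge)→1450, (B,nl_idx)→1900, (B,nl)→5300, (C,hash)→5600, (C,nl_idx)→22400 …(+2); best=1000 via (B,hash)
  {ABCD}: card=1000; try (B,hash)→1900, (B,merge)→2350, (B,nl_idx)→2800, (A,hash)→5200, (B,nl)→6200, (C,hash)→7600 …(+6); best=1900 via (B,hash)

cost=1900; order=C,D,A,B; methods=nl_idx,nl_idx,hash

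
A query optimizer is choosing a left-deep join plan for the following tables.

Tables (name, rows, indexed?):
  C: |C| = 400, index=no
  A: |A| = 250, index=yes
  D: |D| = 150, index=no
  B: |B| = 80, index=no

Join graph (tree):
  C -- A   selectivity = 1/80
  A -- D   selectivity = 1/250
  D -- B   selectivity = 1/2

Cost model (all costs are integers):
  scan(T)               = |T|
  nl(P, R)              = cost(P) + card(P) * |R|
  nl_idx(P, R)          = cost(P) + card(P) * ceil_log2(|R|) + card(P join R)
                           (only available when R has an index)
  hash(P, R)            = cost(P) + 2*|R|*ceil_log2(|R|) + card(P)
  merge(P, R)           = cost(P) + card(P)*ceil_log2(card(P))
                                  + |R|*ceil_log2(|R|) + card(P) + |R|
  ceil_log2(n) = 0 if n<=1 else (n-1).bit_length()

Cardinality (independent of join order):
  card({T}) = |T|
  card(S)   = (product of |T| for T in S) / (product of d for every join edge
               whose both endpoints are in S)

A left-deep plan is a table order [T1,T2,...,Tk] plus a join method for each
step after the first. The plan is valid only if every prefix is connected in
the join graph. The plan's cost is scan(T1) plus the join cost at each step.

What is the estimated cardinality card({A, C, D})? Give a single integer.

750

Tables in S: A(250), C(400), D(150)
Edges inside S: C-A(d=80), A-D(d=250)
numerator = 250 * 400 * 150 = 15000000
denominator = 80 * 250 = 20000
card(S) = 15000000 / 20000 = 750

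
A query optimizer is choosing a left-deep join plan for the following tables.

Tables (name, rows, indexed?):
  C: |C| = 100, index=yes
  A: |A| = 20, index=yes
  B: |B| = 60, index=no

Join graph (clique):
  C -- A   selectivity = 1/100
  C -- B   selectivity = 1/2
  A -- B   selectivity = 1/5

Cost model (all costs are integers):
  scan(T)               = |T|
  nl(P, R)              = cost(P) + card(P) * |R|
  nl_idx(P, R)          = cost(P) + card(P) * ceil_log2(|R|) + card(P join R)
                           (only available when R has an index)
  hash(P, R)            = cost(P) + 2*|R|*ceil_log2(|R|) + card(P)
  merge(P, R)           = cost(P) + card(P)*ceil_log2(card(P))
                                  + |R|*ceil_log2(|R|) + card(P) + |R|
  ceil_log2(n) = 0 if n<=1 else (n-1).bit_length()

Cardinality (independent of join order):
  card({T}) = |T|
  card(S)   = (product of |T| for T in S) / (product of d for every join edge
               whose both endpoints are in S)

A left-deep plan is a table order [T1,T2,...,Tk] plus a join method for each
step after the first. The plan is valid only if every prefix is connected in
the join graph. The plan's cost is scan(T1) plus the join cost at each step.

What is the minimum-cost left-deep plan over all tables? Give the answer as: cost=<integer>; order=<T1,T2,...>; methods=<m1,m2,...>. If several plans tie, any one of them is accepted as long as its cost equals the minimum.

cost=720; order=A,C,B; methods=nl_idx,merge

Selinger DP (subsets sized 1..n):
  {C}: scan cost=100, card=100
  {A}: scan cost=20, card=20
  {B}: scan cost=60, card=60
  {AC}: card=20; try (C,nl_idx)→180, (A,hash)→400, (A,nl_idx)→620, (C,merge)→940, (A,merge)→1020, (C,hash)→1440 …(+2); best=180 via (C,nl_idx)
  {BC}: card=3000; try (B,hash)→920, (C,merge)→1280, (B,merge)→1320, (C,hash)→1520, (C,nl_idx)→3480, (C,nl)→6060 …(+1); best=920 via (B,hash)
  {AB}: card=240; try (A,hash)→320, (B,merge)→560, (A,merge)→600, (A,nl_idx)→600, (B,hash)→760, (B,nl)→1220 …(+1); best=320 via (A,hash)
  {ABC}: card=120; try (B,merge)→720, (B,hash)→920, (B,nl)→1380, (C,hash)→1960, (C,nl_idx)→2120, (C,merge)→3280 …(+5); best=720 via (B,merge)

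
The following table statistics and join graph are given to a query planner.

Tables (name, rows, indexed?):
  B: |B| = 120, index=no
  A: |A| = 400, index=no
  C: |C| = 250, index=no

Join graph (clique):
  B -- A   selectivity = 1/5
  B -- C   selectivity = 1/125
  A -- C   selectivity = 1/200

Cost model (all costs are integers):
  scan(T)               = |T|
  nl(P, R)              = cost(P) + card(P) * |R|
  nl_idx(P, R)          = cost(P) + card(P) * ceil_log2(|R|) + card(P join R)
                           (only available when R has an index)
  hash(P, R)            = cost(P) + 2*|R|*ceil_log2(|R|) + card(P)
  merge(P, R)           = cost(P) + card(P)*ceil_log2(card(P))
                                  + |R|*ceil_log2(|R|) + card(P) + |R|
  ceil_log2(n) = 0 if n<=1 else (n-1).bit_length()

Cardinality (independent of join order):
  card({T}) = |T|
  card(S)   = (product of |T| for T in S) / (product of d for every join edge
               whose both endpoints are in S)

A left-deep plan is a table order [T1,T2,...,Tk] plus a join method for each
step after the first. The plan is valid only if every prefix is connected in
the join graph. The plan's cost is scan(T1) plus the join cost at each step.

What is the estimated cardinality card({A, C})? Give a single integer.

Tables in S: A(400), C(250)
Edges inside S: A-C(d=200)
numerator = 400 * 250 = 100000
denominator = 200 = 200
card(S) = 100000 / 200 = 500

500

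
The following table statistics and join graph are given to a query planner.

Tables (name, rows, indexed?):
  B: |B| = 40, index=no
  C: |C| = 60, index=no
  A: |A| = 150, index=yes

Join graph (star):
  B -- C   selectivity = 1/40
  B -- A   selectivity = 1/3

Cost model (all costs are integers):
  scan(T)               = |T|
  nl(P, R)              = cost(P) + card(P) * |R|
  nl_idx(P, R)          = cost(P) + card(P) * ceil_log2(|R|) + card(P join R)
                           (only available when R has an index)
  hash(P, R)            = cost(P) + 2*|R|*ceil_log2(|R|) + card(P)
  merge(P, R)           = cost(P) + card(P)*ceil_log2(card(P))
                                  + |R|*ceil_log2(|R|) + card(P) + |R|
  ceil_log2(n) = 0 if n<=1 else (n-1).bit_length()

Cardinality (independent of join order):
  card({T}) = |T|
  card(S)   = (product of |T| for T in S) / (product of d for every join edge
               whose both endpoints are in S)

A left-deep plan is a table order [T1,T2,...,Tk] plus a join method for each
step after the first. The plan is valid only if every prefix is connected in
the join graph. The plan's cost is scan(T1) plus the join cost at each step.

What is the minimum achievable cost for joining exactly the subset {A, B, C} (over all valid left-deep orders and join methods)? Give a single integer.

2370

Selinger DP over subsets of {A,B,C}:
  {B}: scan cost=40, card=40
  {C}: scan cost=60, card=60
  {A}: scan cost=150, card=150
  {BC}: card=60; try (B,hash)→600, (C,merge)→740, (B,merge)→760, (C,hash)→800, (C,nl)→2440, (B,nl)→2460; best=600 via (B,hash)
  {AB}: card=2000; try (B,hash)→780, (A,merge)→1670, (B,merge)→1780, (A,nl_idx)→2360, (A,hash)→2480, (A,nl)→6040 …(+1); best=780 via (B,hash)
  {ABC}: card=3000; try (A,merge)→2370, (A,hash)→3060, (C,hash)→3500, (A,nl_idx)→4080, (A,nl)→9600, (C,merge)→25200 …(+1); best=2370 via (A,merge)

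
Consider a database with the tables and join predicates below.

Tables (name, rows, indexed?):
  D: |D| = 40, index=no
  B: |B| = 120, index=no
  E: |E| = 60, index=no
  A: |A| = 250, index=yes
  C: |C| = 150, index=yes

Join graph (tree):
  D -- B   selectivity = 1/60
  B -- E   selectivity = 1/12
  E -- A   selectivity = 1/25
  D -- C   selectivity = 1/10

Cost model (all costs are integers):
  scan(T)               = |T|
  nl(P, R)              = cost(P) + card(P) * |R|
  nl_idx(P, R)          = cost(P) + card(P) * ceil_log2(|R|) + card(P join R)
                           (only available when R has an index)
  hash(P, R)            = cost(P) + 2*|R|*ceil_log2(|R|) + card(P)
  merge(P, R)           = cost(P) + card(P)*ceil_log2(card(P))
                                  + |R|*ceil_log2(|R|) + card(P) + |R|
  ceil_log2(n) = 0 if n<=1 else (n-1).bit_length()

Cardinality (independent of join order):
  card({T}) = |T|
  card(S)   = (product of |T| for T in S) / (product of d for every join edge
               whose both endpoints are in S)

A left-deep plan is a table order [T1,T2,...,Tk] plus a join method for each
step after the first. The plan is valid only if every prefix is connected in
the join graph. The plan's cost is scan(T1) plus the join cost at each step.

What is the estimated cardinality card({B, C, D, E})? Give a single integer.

6000

Tables in S: B(120), C(150), D(40), E(60)
Edges inside S: D-B(d=60), B-E(d=12), D-C(d=10)
numerator = 120 * 150 * 40 * 60 = 43200000
denominator = 60 * 12 * 10 = 7200
card(S) = 43200000 / 7200 = 6000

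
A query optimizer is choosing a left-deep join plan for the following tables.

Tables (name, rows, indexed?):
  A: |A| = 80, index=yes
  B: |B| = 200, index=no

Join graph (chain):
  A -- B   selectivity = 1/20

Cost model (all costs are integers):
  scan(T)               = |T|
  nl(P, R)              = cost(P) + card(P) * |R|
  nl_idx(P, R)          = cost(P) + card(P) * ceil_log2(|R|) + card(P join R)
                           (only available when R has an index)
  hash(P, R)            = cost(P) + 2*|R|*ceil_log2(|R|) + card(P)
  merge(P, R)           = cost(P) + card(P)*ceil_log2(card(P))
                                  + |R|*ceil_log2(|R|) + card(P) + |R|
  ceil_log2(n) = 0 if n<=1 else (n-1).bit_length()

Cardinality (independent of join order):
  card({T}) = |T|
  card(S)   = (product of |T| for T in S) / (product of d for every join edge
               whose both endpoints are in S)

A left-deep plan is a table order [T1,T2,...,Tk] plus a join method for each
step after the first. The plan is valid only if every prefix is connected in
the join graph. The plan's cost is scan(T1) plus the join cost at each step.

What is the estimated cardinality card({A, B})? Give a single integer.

800

Tables in S: A(80), B(200)
Edges inside S: A-B(d=20)
numerator = 80 * 200 = 16000
denominator = 20 = 20
card(S) = 16000 / 20 = 800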